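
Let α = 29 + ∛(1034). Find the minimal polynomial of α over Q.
m_α(x) = x^3 - 87x^2 + 2523x - 25423

Set β = α - 29 = ∛(1034), so β^3 = 1034. Then (α - 29)^3 - 1034 = 0, i.e. α is a root of g(x) = (x - 29)^3 - 1034 = x^3 - 87x^2 + 2523x - 25423. Since g(x) = h(x - 29) where h(x) = x^3 - 1034, and h is irreducible over Q (because 1034 is not a perfect cube, so h has no rational root, and a monic cubic with no rational root is irreducible), g is also irreducible (irreducibility is preserved under the substitution x → x - 29). Hence m_α(x) = x^3 - 87x^2 + 2523x - 25423.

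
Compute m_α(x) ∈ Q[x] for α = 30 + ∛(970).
m_α(x) = x^3 - 90x^2 + 2700x - 27970

Set β = α - 30 = ∛(970), so β^3 = 970. Then (α - 30)^3 - 970 = 0, i.e. α is a root of g(x) = (x - 30)^3 - 970 = x^3 - 90x^2 + 2700x - 27970. Since g(x) = h(x - 30) where h(x) = x^3 - 970, and h is irreducible over Q (because 970 is not a perfect cube, so h has no rational root, and a monic cubic with no rational root is irreducible), g is also irreducible (irreducibility is preserved under the substitution x → x - 30). Hence m_α(x) = x^3 - 90x^2 + 2700x - 27970.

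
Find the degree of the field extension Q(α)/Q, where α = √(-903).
[Q(α):Q] = 2

[Q(α):Q] equals the degree of the minimal polynomial of α. Here α^2 = -903 and x^2 + 903 is irreducible (d = -903 is squarefree, ≠ 1, hence not a square), so deg(m_α) = 2. Thus [Q(α):Q] = 2.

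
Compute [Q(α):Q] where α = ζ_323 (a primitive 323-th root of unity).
[Q(α):Q] = 288

The minimal polynomial of ζ_323 over Q is the 323-th cyclotomic polynomial Φ_323(x), which is irreducible over Q and has degree φ(323) = 288. Hence [Q(α):Q] = φ(323) = 288.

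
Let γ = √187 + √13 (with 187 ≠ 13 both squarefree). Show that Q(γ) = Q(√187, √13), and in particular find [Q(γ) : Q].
[Q(γ) : Q] = 4 (equivalently, Q(γ) = Q(√187, √13))

Obviously Q(γ) ⊆ Q(√187, √13), and [Q(√187, √13):Q] = 4 (since 187, 13 are distinct squarefree integers > 1 with 2431 not a perfect square). To show equality we compute the minimal polynomial of γ. From γ = √187 + √13: γ^2 = 187 + 2√(2431) + 13 = 200 + 2√(2431), so γ^2 - 200 = 2√(2431); squaring, (γ^2 - 200)^2 = 4·2431, i.e. γ^4 - 400γ^2 + 40000 - 9724 = 0, i.e. γ^4 - 400γ^2 + 30276 = 0. So γ is a root of x^4 - 400x^2 + 30276. This polynomial is irreducible over Q: it has no rational root (each ±√187 ± √13 is irrational), and any factorization into two quadratics over Q would force √(2431) ∈ Q (pairing opposite roots) or √187, √13 ∈ Q (other pairings), all impossible. Hence [Q(γ):Q] = 4 = [Q(√187, √13):Q], so Q(γ) = Q(√187, √13).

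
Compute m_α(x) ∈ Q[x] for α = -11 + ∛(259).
m_α(x) = x^3 + 33x^2 + 363x + 1072

Set β = α + 11 = ∛(259), so β^3 = 259. Then (α + 11)^3 - 259 = 0, i.e. α is a root of g(x) = (x + 11)^3 - 259 = x^3 + 33x^2 + 363x + 1072. Since g(x) = h(x + 11) where h(x) = x^3 - 259, and h is irreducible over Q (because 259 is not a perfect cube, so h has no rational root, and a monic cubic with no rational root is irreducible), g is also irreducible (irreducibility is preserved under the substitution x → x + 11). Hence m_α(x) = x^3 + 33x^2 + 363x + 1072.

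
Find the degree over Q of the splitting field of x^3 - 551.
[K : Q] = 6

The roots of x^3 - 551 are ∛551, ω∛551, ω^2∛551 where ω = e^(2πi/3) is a primitive cube root of unity, so K = Q(∛551, ω). Now [Q(∛551):Q] = 3 (since 551 is not a perfect cube, x^3 - 551 is irreducible) and [Q(ω):Q] = 2. Both 2 and 3 divide [K:Q], and [K:Q] ≤ 3·2 = 6, so [K:Q] = 6. (Equivalently: Q(∛551) ⊂ R but ω ∉ R, so [K : Q(∛551)] = 2.)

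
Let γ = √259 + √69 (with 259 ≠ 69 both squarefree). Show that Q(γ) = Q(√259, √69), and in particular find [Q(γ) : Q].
[Q(γ) : Q] = 4 (equivalently, Q(γ) = Q(√259, √69))

Obviously Q(γ) ⊆ Q(√259, √69), and [Q(√259, √69):Q] = 4 (since 259, 69 are distinct squarefree integers > 1 with 17871 not a perfect square). To show equality we compute the minimal polynomial of γ. From γ = √259 + √69: γ^2 = 259 + 2√(17871) + 69 = 328 + 2√(17871), so γ^2 - 328 = 2√(17871); squaring, (γ^2 - 328)^2 = 4·17871, i.e. γ^4 - 656γ^2 + 107584 - 71484 = 0, i.e. γ^4 - 656γ^2 + 36100 = 0. So γ is a root of x^4 - 656x^2 + 36100. This polynomial is irreducible over Q: it has no rational root (each ±√259 ± √69 is irrational), and any factorization into two quadratics over Q would force √(17871) ∈ Q (pairing opposite roots) or √259, √69 ∈ Q (other pairings), all impossible. Hence [Q(γ):Q] = 4 = [Q(√259, √69):Q], so Q(γ) = Q(√259, √69).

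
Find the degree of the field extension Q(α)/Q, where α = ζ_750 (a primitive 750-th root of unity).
[Q(α):Q] = 200

The minimal polynomial of ζ_750 over Q is the 750-th cyclotomic polynomial Φ_750(x), which is irreducible over Q and has degree φ(750) = 200. Hence [Q(α):Q] = φ(750) = 200.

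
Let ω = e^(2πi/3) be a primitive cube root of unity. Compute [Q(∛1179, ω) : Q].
[Q(∛1179, ω) : Q] = 6

[Q(∛1179):Q] = 3 (min poly x^3 - 1179, irreducible since 1179 is not a perfect cube). [Q(ω):Q] = 2 (min poly x^2 + x + 1). Since Q(∛1179) ⊂ R and ω ∉ R, we have ω ∉ Q(∛1179), so x^2 + x + 1 remains irreducible over Q(∛1179) and [Q(∛1179, ω) : Q(∛1179)] = 2. By the tower law, [Q(∛1179, ω) : Q] = 3 · 2 = 6. (In fact Q(∛1179, ω) is the splitting field of x^3 - 1179 over Q.)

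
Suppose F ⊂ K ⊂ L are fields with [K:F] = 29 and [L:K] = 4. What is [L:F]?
[L:F] = 116

The tower law says that for any tower of field extensions F ⊂ K ⊂ L with finite degrees, [L:F] = [L:K] · [K:F]. Here this gives [L:F] = 4 · 29 = 116.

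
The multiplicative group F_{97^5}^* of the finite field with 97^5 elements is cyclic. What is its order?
|F_{97^5}^*| = 8587340256

F_{97^5} has 97^5 = 8587340257 elements; its multiplicative group consists of all nonzero elements, so |F_{97^5}^*| = 8587340257 - 1 = 8587340256. (It is cyclic since any finite subgroup of the multiplicative group of a field is cyclic.)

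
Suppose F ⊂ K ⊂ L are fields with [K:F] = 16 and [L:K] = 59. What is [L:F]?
[L:F] = 944

The tower law says that for any tower of field extensions F ⊂ K ⊂ L with finite degrees, [L:F] = [L:K] · [K:F]. Here this gives [L:F] = 59 · 16 = 944.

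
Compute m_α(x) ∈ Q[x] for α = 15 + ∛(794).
m_α(x) = x^3 - 45x^2 + 675x - 4169

Set β = α - 15 = ∛(794), so β^3 = 794. Then (α - 15)^3 - 794 = 0, i.e. α is a root of g(x) = (x - 15)^3 - 794 = x^3 - 45x^2 + 675x - 4169. Since g(x) = h(x - 15) where h(x) = x^3 - 794, and h is irreducible over Q (because 794 is not a perfect cube, so h has no rational root, and a monic cubic with no rational root is irreducible), g is also irreducible (irreducibility is preserved under the substitution x → x - 15). Hence m_α(x) = x^3 - 45x^2 + 675x - 4169.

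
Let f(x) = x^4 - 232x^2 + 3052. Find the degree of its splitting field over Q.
[K : Q] = 4

Solving the quadratic in x^2: x^2 = (232 ± √(232^2 - 4·3052))/2 = (232 ± √41616)/2 = (232 ± 204)/2, giving x^2 = 218 or x^2 = 14. So f(x) = (x^2 - 218)(x^2 - 14) and the roots of f are ±√218, ±√14. Hence the splitting field is K = Q(√218, √14). Since 218 and 14 are distinct squarefree integers > 1, their product 3052 is not a perfect square, so √14 ∉ Q(√218). By the tower law [K:Q] = [Q(√218,√14):Q(√218)] · [Q(√218):Q] = 2 · 2 = 4.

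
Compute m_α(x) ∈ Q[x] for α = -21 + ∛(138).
m_α(x) = x^3 + 63x^2 + 1323x + 9123

Set β = α + 21 = ∛(138), so β^3 = 138. Then (α + 21)^3 - 138 = 0, i.e. α is a root of g(x) = (x + 21)^3 - 138 = x^3 + 63x^2 + 1323x + 9123. Since g(x) = h(x + 21) where h(x) = x^3 - 138, and h is irreducible over Q (because 138 is not a perfect cube, so h has no rational root, and a monic cubic with no rational root is irreducible), g is also irreducible (irreducibility is preserved under the substitution x → x + 21). Hence m_α(x) = x^3 + 63x^2 + 1323x + 9123.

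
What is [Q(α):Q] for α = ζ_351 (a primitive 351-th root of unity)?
[Q(α):Q] = 216

The minimal polynomial of ζ_351 over Q is the 351-th cyclotomic polynomial Φ_351(x), which is irreducible over Q and has degree φ(351) = 216. Hence [Q(α):Q] = φ(351) = 216.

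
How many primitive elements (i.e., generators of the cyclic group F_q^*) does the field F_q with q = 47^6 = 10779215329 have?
There are φ(10779215328) = 2791895040 primitive elements

F_q^* is cyclic of order q - 1 = 10779215328. A cyclic group of order m has exactly φ(m) generators. Here m = 10779215328 = 2^5 · 3^2 · 7 · 23 · 37 · 61 · 103, so the number of primitive elements is φ(10779215328) = 2791895040.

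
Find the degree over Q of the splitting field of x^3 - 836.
[K : Q] = 6

The roots of x^3 - 836 are ∛836, ω∛836, ω^2∛836 where ω = e^(2πi/3) is a primitive cube root of unity, so K = Q(∛836, ω). Now [Q(∛836):Q] = 3 (since 836 is not a perfect cube, x^3 - 836 is irreducible) and [Q(ω):Q] = 2. Both 2 and 3 divide [K:Q], and [K:Q] ≤ 3·2 = 6, so [K:Q] = 6. (Equivalently: Q(∛836) ⊂ R but ω ∉ R, so [K : Q(∛836)] = 2.)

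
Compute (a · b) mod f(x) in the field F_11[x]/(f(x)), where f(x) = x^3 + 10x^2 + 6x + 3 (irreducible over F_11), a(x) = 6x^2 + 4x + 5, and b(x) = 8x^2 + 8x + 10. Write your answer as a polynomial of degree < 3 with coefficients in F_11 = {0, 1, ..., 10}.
a · b ≡ 5x^2 + 4x + 7 (mod f(x))

Multiply in F_11[x]: a(x)·b(x) = (6x^2 + 4x + 5)·(8x^2 + 8x + 10) = 4x^4 + 3x^3 + 3x + 6. This has degree ≥ 3, so divide by f(x) over F_11: 4x^4 + 3x^3 + 3x + 6 = (4x + 7)·(x^3 + 10x^2 + 6x + 3) + (5x^2 + 4x + 7). Hence a·b ≡ 5x^2 + 4x + 7 (mod f). (F_11[x]/(f) is a field with 11^3 = 1331 elements since f is irreducible of degree 3.)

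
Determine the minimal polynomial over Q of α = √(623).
m_α(x) = x^2 - 623

α satisfies α^2 - 623 = 0, so x^2 - 623 annihilates α. Since d = 623 is squarefree and ≠ 1, it is not a perfect square in Q, so x^2 - 623 has no rational root and is therefore irreducible over Q (a degree-2 polynomial over a field is irreducible iff it has no root). Hence m_α(x) = x^2 - 623.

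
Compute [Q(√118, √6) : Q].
[Q(√118, √6) : Q] = 4

[Q(√118):Q] = 2 (min poly x^2 - 118, irreducible since 118 is squarefree > 1). For the top step, suppose √6 ∈ Q(√118), say √6 = c + d√118 with c, d ∈ Q. Squaring: 6 = c^2 + 118d^2 + 2cd√118. Since √118 ∉ Q this forces 2cd = 0. If d = 0 then √6 = c ∈ Q, contradicting 6 squarefree > 1. If c = 0 then 6 = 118d^2, so 118·6 = (118d)^2 is a perfect square in Q — but 118·6 = 708 is not a perfect square (since 118 and 6 are distinct squarefree integers). Contradiction. Hence √6 ∉ Q(√118), so x^2 - 6 stays irreducible over Q(√118) and [Q(√118, √6) : Q(√118)] = 2. By the tower law, [Q(√118, √6) : Q] = 2 · 2 = 4.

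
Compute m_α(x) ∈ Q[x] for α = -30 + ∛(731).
m_α(x) = x^3 + 90x^2 + 2700x + 26269

Set β = α + 30 = ∛(731), so β^3 = 731. Then (α + 30)^3 - 731 = 0, i.e. α is a root of g(x) = (x + 30)^3 - 731 = x^3 + 90x^2 + 2700x + 26269. Since g(x) = h(x + 30) where h(x) = x^3 - 731, and h is irreducible over Q (because 731 is not a perfect cube, so h has no rational root, and a monic cubic with no rational root is irreducible), g is also irreducible (irreducibility is preserved under the substitution x → x + 30). Hence m_α(x) = x^3 + 90x^2 + 2700x + 26269.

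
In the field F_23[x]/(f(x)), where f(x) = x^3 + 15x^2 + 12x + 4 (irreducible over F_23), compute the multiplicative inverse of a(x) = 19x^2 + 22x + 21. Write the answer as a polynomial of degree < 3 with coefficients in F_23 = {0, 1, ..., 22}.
a(x)^(-1) ≡ 10x^2 + 20x + 3 (mod f(x))

Since f is irreducible over F_23, F_23[x]/(f) is a field and a(x) ≠ 0 has an inverse. Apply the extended Euclidean algorithm to f(x) and a(x) in F_23[x]: f(x) = (17x + 15)·a(x) + (15x + 11);  a(x) = (12x + 8)·(15x + 11) + (2). The last nonzero remainder is the constant 2 = gcd(f, a) in F_23. Back-substituting through the division chain expresses 2 = s(x)·a(x) + t(x)·f(x) with s(x) ≡ 20x^2 + 17x + 6 (mod f), so (20x^2 + 17x + 6)·a(x) ≡ 2 (mod f). Multiplying by 2^(-1) ≡ 12 in F_23 gives a(x)^(-1) ≡ 12·(20x^2 + 17x + 6) ≡ 10x^2 + 20x + 3 (mod f). Check: (19x^2 + 22x + 21)·(10x^2 + 20x + 3) = 6x^4 + 2x^3 + 17x^2 + 3x + 17 ≡ 1 (mod x^3 + 15x^2 + 12x + 4).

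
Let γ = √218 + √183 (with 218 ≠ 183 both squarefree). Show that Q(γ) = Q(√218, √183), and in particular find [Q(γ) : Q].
[Q(γ) : Q] = 4 (equivalently, Q(γ) = Q(√218, √183))

Obviously Q(γ) ⊆ Q(√218, √183), and [Q(√218, √183):Q] = 4 (since 218, 183 are distinct squarefree integers > 1 with 39894 not a perfect square). To show equality we compute the minimal polynomial of γ. From γ = √218 + √183: γ^2 = 218 + 2√(39894) + 183 = 401 + 2√(39894), so γ^2 - 401 = 2√(39894); squaring, (γ^2 - 401)^2 = 4·39894, i.e. γ^4 - 802γ^2 + 160801 - 159576 = 0, i.e. γ^4 - 802γ^2 + 1225 = 0. So γ is a root of x^4 - 802x^2 + 1225. This polynomial is irreducible over Q: it has no rational root (each ±√218 ± √183 is irrational), and any factorization into two quadratics over Q would force √(39894) ∈ Q (pairing opposite roots) or √218, √183 ∈ Q (other pairings), all impossible. Hence [Q(γ):Q] = 4 = [Q(√218, √183):Q], so Q(γ) = Q(√218, √183).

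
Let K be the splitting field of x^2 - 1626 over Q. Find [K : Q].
[K : Q] = 2

f(x) = x^2 - 1626 factors as (x - √1626)(x + √1626). The splitting field is K = Q(√1626). Since 1626 is squarefree and > 1, it is not a perfect square, so x^2 - 1626 is irreducible over Q and [Q(√1626) : Q] = 2. Hence [K : Q] = 2.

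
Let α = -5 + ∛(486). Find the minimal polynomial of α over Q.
m_α(x) = x^3 + 15x^2 + 75x - 361

Set β = α + 5 = ∛(486), so β^3 = 486. Then (α + 5)^3 - 486 = 0, i.e. α is a root of g(x) = (x + 5)^3 - 486 = x^3 + 15x^2 + 75x - 361. Since g(x) = h(x + 5) where h(x) = x^3 - 486, and h is irreducible over Q (because 486 is not a perfect cube, so h has no rational root, and a monic cubic with no rational root is irreducible), g is also irreducible (irreducibility is preserved under the substitution x → x + 5). Hence m_α(x) = x^3 + 15x^2 + 75x - 361.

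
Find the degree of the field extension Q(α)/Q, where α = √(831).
[Q(α):Q] = 2

[Q(α):Q] equals the degree of the minimal polynomial of α. Here α^2 = 831 and x^2 - 831 is irreducible (d = 831 is squarefree, ≠ 1, hence not a square), so deg(m_α) = 2. Thus [Q(α):Q] = 2.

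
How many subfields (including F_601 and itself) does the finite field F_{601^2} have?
F_{601^2} has 2 subfields

The subfields of F_{p^n} are exactly the fields F_{p^d} for d | n (each is the fixed field of the unique index-d subgroup of Gal(F_{p^n}/F_p) ≅ Z/nZ). The divisors of n = 2 are {1, 2}, giving 2 subfields: F_{601^1}, F_{601^2}.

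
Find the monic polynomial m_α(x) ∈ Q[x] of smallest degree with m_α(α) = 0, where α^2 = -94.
m_α(x) = x^2 + 94

α satisfies α^2 + 94 = 0, so x^2 + 94 annihilates α. Since d = -94 is squarefree and ≠ 1, it is not a perfect square in Q, so x^2 + 94 has no rational root and is therefore irreducible over Q (a degree-2 polynomial over a field is irreducible iff it has no root). Hence m_α(x) = x^2 + 94.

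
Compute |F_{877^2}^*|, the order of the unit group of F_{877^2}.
|F_{877^2}^*| = 769128

F_{877^2} has 877^2 = 769129 elements; its multiplicative group consists of all nonzero elements, so |F_{877^2}^*| = 769129 - 1 = 769128. (It is cyclic since any finite subgroup of the multiplicative group of a field is cyclic.)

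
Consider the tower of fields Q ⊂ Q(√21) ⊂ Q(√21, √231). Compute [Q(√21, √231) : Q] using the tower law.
[Q(√21, √231) : Q] = 4

[Q(√21):Q] = 2 (min poly x^2 - 21, irreducible since 21 is squarefree > 1). For the top step, suppose √231 ∈ Q(√21), say √231 = c + d√21 with c, d ∈ Q. Squaring: 231 = c^2 + 21d^2 + 2cd√21. Since √21 ∉ Q this forces 2cd = 0. If d = 0 then √231 = c ∈ Q, contradicting 231 squarefree > 1. If c = 0 then 231 = 21d^2, so 21·231 = (21d)^2 is a perfect square in Q — but 21·231 = 4851 is not a perfect square (since 21 and 231 are distinct squarefree integers). Contradiction. Hence √231 ∉ Q(√21), so x^2 - 231 stays irreducible over Q(√21) and [Q(√21, √231) : Q(√21)] = 2. By the tower law, [Q(√21, √231) : Q] = 2 · 2 = 4.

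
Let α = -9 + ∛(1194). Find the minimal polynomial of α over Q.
m_α(x) = x^3 + 27x^2 + 243x - 465

Set β = α + 9 = ∛(1194), so β^3 = 1194. Then (α + 9)^3 - 1194 = 0, i.e. α is a root of g(x) = (x + 9)^3 - 1194 = x^3 + 27x^2 + 243x - 465. Since g(x) = h(x + 9) where h(x) = x^3 - 1194, and h is irreducible over Q (because 1194 is not a perfect cube, so h has no rational root, and a monic cubic with no rational root is irreducible), g is also irreducible (irreducibility is preserved under the substitution x → x + 9). Hence m_α(x) = x^3 + 27x^2 + 243x - 465.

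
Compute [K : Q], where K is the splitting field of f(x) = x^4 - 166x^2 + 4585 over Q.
[K : Q] = 4

Solving the quadratic in x^2: x^2 = (166 ± √(166^2 - 4·4585))/2 = (166 ± √9216)/2 = (166 ± 96)/2, giving x^2 = 35 or x^2 = 131. So f(x) = (x^2 - 35)(x^2 - 131) and the roots of f are ±√35, ±√131. Hence the splitting field is K = Q(√35, √131). Since 35 and 131 are distinct squarefree integers > 1, their product 4585 is not a perfect square, so √131 ∉ Q(√35). By the tower law [K:Q] = [Q(√35,√131):Q(√35)] · [Q(√35):Q] = 2 · 2 = 4.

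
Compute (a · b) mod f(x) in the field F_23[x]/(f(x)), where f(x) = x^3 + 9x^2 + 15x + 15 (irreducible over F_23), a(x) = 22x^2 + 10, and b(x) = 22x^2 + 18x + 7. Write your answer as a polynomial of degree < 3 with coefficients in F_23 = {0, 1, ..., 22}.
a · b ≡ 4x^2 + 18x + 15 (mod f(x))

Multiply in F_23[x]: a(x)·b(x) = (22x^2 + 10)·(22x^2 + 18x + 7) = x^4 + 5x^3 + 6x^2 + 19x + 1. This has degree ≥ 3, so divide by f(x) over F_23: x^4 + 5x^3 + 6x^2 + 19x + 1 = (x + 19)·(x^3 + 9x^2 + 15x + 15) + (4x^2 + 18x + 15). Hence a·b ≡ 4x^2 + 18x + 15 (mod f). (F_23[x]/(f) is a field with 23^3 = 12167 elements since f is irreducible of degree 3.)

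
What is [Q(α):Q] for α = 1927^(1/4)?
[Q(α):Q] = 4

α is a root of x^4 - 1927. By Eisenstein's criterion at the prime p = 41 (which divides the constant term 1927 but p^2 = 1681 does not, since 1927 is squarefree), x^4 - 1927 is irreducible over Q. Hence [Q(α):Q] = 4.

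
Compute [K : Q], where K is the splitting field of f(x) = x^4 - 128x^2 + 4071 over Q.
[K : Q] = 4

Solving the quadratic in x^2: x^2 = (128 ± √(128^2 - 4·4071))/2 = (128 ± √100)/2 = (128 ± 10)/2, giving x^2 = 69 or x^2 = 59. So f(x) = (x^2 - 69)(x^2 - 59) and the roots of f are ±√69, ±√59. Hence the splitting field is K = Q(√69, √59). Since 69 and 59 are distinct squarefree integers > 1, their product 4071 is not a perfect square, so √59 ∉ Q(√69). By the tower law [K:Q] = [Q(√69,√59):Q(√69)] · [Q(√69):Q] = 2 · 2 = 4.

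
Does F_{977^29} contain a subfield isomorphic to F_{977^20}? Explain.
No: F_{977^20} is not a subfield of F_{977^29}

F_{p^m} embeds in F_{p^n} iff m | n. Here 20 ∤ 29 (since 29 = 1·20 + 9 with remainder 9 ≠ 0), so F_{977^20} is not a subfield of F_{977^29}. Equivalently: if it were, the tower law would give 20 = [F_{977^20}:F_977] dividing [F_{977^29}:F_977] = 29, contradiction.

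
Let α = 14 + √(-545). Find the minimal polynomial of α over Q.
m_α(x) = x^2 - 28x + 741

From α - 14 = √(-545), squaring gives (α - 14)^2 = -545, i.e. α^2 - 28α + 196 = -545, so α^2 - 28α + 741 = 0. The discriminant of x^2 - 28x + 741 is (-28)^2 - 4·(741) = 784 - 2964 = -2180, and 4·(-545) is not a perfect square in Q since -545 is squarefree and ≠ 1. Hence x^2 - 28x + 741 is irreducible over Q and is the minimal polynomial of α.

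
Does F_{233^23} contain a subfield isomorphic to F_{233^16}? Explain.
No: F_{233^16} is not a subfield of F_{233^23}

F_{p^m} embeds in F_{p^n} iff m | n. Here 16 ∤ 23 (since 23 = 1·16 + 7 with remainder 7 ≠ 0), so F_{233^16} is not a subfield of F_{233^23}. Equivalently: if it were, the tower law would give 16 = [F_{233^16}:F_233] dividing [F_{233^23}:F_233] = 23, contradiction.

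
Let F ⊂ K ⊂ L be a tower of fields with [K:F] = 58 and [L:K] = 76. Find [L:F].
[L:F] = 4408

The tower law says that for any tower of field extensions F ⊂ K ⊂ L with finite degrees, [L:F] = [L:K] · [K:F]. Here this gives [L:F] = 76 · 58 = 4408.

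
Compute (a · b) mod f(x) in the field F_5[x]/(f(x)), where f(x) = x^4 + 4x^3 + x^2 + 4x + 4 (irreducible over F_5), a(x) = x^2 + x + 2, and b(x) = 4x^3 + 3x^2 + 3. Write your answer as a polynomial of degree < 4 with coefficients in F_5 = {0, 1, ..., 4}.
a · b ≡ 3x^3 + 2x^2 + 3x + 2 (mod f(x))

Multiply in F_5[x]: a(x)·b(x) = (x^2 + x + 2)·(4x^3 + 3x^2 + 3) = 4x^5 + 2x^4 + x^3 + 4x^2 + 3x + 1. This has degree ≥ 4, so divide by f(x) over F_5: 4x^5 + 2x^4 + x^3 + 4x^2 + 3x + 1 = (4x + 1)·(x^4 + 4x^3 + x^2 + 4x + 4) + (3x^3 + 2x^2 + 3x + 2). Hence a·b ≡ 3x^3 + 2x^2 + 3x + 2 (mod f). (F_5[x]/(f) is a field with 5^4 = 625 elements since f is irreducible of degree 4.)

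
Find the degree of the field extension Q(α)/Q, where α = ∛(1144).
[Q(α):Q] = 3

The minimal polynomial of α is x^3 - 1144, irreducible over Q since 1144 is not a perfect cube (so x^3 - 1144 has no rational root). Hence [Q(α):Q] = deg(m_α) = 3.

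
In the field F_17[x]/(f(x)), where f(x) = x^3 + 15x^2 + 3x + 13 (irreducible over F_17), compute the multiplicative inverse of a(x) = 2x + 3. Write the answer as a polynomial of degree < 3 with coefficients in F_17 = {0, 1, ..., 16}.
a(x)^(-1) ≡ 6x^2 + 13x + 7 (mod f(x))

Since f is irreducible over F_17, F_17[x]/(f) is a field and a(x) ≠ 0 has an inverse. Apply the extended Euclidean algorithm to f(x) and a(x) in F_17[x]: f(x) = (9x^2 + 11x + 2)·a(x) + (7). The last nonzero remainder is the constant 7 = gcd(f, a) in F_17. Back-substituting through the division chain expresses 7 = s(x)·a(x) + t(x)·f(x) with s(x) ≡ 8x^2 + 6x + 15 (mod f), so (8x^2 + 6x + 15)·a(x) ≡ 7 (mod f). Multiplying by 7^(-1) ≡ 5 in F_17 gives a(x)^(-1) ≡ 5·(8x^2 + 6x + 15) ≡ 6x^2 + 13x + 7 (mod f). Check: (2x + 3)·(6x^2 + 13x + 7) = 12x^3 + 10x^2 + 2x + 4 ≡ 1 (mod x^3 + 15x^2 + 3x + 13).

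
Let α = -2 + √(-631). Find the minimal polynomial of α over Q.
m_α(x) = x^2 + 4x + 635

From α + 2 = √(-631), squaring gives (α + 2)^2 = -631, i.e. α^2 + 4α + 4 = -631, so α^2 + 4α + 635 = 0. The discriminant of x^2 + 4x + 635 is (4)^2 - 4·(635) = 16 - 2540 = -2524, and 4·(-631) is not a perfect square in Q since -631 is squarefree and ≠ 1. Hence x^2 + 4x + 635 is irreducible over Q and is the minimal polynomial of α.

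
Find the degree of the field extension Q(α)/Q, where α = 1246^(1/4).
[Q(α):Q] = 4

α is a root of x^4 - 1246. By Eisenstein's criterion at the prime p = 2 (which divides the constant term 1246 but p^2 = 4 does not, since 1246 is squarefree), x^4 - 1246 is irreducible over Q. Hence [Q(α):Q] = 4.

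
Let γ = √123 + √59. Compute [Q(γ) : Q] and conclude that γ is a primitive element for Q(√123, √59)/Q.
[Q(γ) : Q] = 4 (equivalently, Q(γ) = Q(√123, √59))

Obviously Q(γ) ⊆ Q(√123, √59), and [Q(√123, √59):Q] = 4 (since 123, 59 are distinct squarefree integers > 1 with 7257 not a perfect square). To show equality we compute the minimal polynomial of γ. From γ = √123 + √59: γ^2 = 123 + 2√(7257) + 59 = 182 + 2√(7257), so γ^2 - 182 = 2√(7257); squaring, (γ^2 - 182)^2 = 4·7257, i.e. γ^4 - 364γ^2 + 33124 - 29028 = 0, i.e. γ^4 - 364γ^2 + 4096 = 0. So γ is a root of x^4 - 364x^2 + 4096. This polynomial is irreducible over Q: it has no rational root (each ±√123 ± √59 is irrational), and any factorization into two quadratics over Q would force √(7257) ∈ Q (pairing opposite roots) or √123, √59 ∈ Q (other pairings), all impossible. Hence [Q(γ):Q] = 4 = [Q(√123, √59):Q], so Q(γ) = Q(√123, √59).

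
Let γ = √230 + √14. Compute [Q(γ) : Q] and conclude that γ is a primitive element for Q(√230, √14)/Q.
[Q(γ) : Q] = 4 (equivalently, Q(γ) = Q(√230, √14))

Obviously Q(γ) ⊆ Q(√230, √14), and [Q(√230, √14):Q] = 4 (since 230, 14 are distinct squarefree integers > 1 with 3220 not a perfect square). To show equality we compute the minimal polynomial of γ. From γ = √230 + √14: γ^2 = 230 + 2√(3220) + 14 = 244 + 2√(3220), so γ^2 - 244 = 2√(3220); squaring, (γ^2 - 244)^2 = 4·3220, i.e. γ^4 - 488γ^2 + 59536 - 12880 = 0, i.e. γ^4 - 488γ^2 + 46656 = 0. So γ is a root of x^4 - 488x^2 + 46656. This polynomial is irreducible over Q: it has no rational root (each ±√230 ± √14 is irrational), and any factorization into two quadratics over Q would force √(3220) ∈ Q (pairing opposite roots) or √230, √14 ∈ Q (other pairings), all impossible. Hence [Q(γ):Q] = 4 = [Q(√230, √14):Q], so Q(γ) = Q(√230, √14).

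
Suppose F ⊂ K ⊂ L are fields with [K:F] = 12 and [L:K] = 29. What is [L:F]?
[L:F] = 348

The tower law says that for any tower of field extensions F ⊂ K ⊂ L with finite degrees, [L:F] = [L:K] · [K:F]. Here this gives [L:F] = 29 · 12 = 348.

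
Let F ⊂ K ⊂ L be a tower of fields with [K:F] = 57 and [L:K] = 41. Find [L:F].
[L:F] = 2337

The tower law says that for any tower of field extensions F ⊂ K ⊂ L with finite degrees, [L:F] = [L:K] · [K:F]. Here this gives [L:F] = 41 · 57 = 2337.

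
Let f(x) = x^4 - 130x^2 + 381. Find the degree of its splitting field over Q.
[K : Q] = 4

Solving the quadratic in x^2: x^2 = (130 ± √(130^2 - 4·381))/2 = (130 ± √15376)/2 = (130 ± 124)/2, giving x^2 = 127 or x^2 = 3. So f(x) = (x^2 - 127)(x^2 - 3) and the roots of f are ±√127, ±√3. Hence the splitting field is K = Q(√127, √3). Since 127 and 3 are distinct squarefree integers > 1, their product 381 is not a perfect square, so √3 ∉ Q(√127). By the tower law [K:Q] = [Q(√127,√3):Q(√127)] · [Q(√127):Q] = 2 · 2 = 4.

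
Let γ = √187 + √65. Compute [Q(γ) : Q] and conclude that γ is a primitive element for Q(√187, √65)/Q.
[Q(γ) : Q] = 4 (equivalently, Q(γ) = Q(√187, √65))

Obviously Q(γ) ⊆ Q(√187, √65), and [Q(√187, √65):Q] = 4 (since 187, 65 are distinct squarefree integers > 1 with 12155 not a perfect square). To show equality we compute the minimal polynomial of γ. From γ = √187 + √65: γ^2 = 187 + 2√(12155) + 65 = 252 + 2√(12155), so γ^2 - 252 = 2√(12155); squaring, (γ^2 - 252)^2 = 4·12155, i.e. γ^4 - 504γ^2 + 63504 - 48620 = 0, i.e. γ^4 - 504γ^2 + 14884 = 0. So γ is a root of x^4 - 504x^2 + 14884. This polynomial is irreducible over Q: it has no rational root (each ±√187 ± √65 is irrational), and any factorization into two quadratics over Q would force √(12155) ∈ Q (pairing opposite roots) or √187, √65 ∈ Q (other pairings), all impossible. Hence [Q(γ):Q] = 4 = [Q(√187, √65):Q], so Q(γ) = Q(√187, √65).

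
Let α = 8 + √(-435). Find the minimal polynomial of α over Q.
m_α(x) = x^2 - 16x + 499

From α - 8 = √(-435), squaring gives (α - 8)^2 = -435, i.e. α^2 - 16α + 64 = -435, so α^2 - 16α + 499 = 0. The discriminant of x^2 - 16x + 499 is (-16)^2 - 4·(499) = 256 - 1996 = -1740, and 4·(-435) is not a perfect square in Q since -435 is squarefree and ≠ 1. Hence x^2 - 16x + 499 is irreducible over Q and is the minimal polynomial of α.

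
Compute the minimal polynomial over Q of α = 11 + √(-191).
m_α(x) = x^2 - 22x + 312

From α - 11 = √(-191), squaring gives (α - 11)^2 = -191, i.e. α^2 - 22α + 121 = -191, so α^2 - 22α + 312 = 0. The discriminant of x^2 - 22x + 312 is (-22)^2 - 4·(312) = 484 - 1248 = -764, and 4·(-191) is not a perfect square in Q since -191 is squarefree and ≠ 1. Hence x^2 - 22x + 312 is irreducible over Q and is the minimal polynomial of α.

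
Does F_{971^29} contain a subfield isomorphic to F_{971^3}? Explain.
No: F_{971^3} is not a subfield of F_{971^29}

F_{p^m} embeds in F_{p^n} iff m | n. Here 3 ∤ 29 (since 29 = 9·3 + 2 with remainder 2 ≠ 0), so F_{971^3} is not a subfield of F_{971^29}. Equivalently: if it were, the tower law would give 3 = [F_{971^3}:F_971] dividing [F_{971^29}:F_971] = 29, contradiction.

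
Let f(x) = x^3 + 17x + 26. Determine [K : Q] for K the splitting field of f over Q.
[K : Q] = 6

By the rational root test, any rational root of the monic integer polynomial f(x) = x^3 + 17x + 26 must be an integer dividing the constant term 26, i.e. one of ±{1, 2, 13, 26}. Evaluating: f(1) = 44, f(-1) = 8, f(2) = 68, f(-2) = -16, f(13) = 2444, f(-13) = -2392, f(26) = 18044, f(-26) = -17992; none is 0, so f has no rational root and is therefore irreducible over Q (a cubic with no linear factor over a field is irreducible). For an irreducible cubic, the Galois group is A_3 or S_3 according as the discriminant disc(f) = -4a^3 - 27b^2 = -4·(17)^3 - 27·(26)^2 = -37904 is or is not a square in Q. Here disc(f) = -37904 is not a perfect square in Q, so the Galois group of f over Q is not contained in A_3 and must be all of S_3. The splitting field has degree |S_3| = 6 over Q, so [K : Q] = 6.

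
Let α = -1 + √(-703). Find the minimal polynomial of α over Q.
m_α(x) = x^2 + 2x + 704

From α + 1 = √(-703), squaring gives (α + 1)^2 = -703, i.e. α^2 + 2α + 1 = -703, so α^2 + 2α + 704 = 0. The discriminant of x^2 + 2x + 704 is (2)^2 - 4·(704) = 4 - 2816 = -2812, and 4·(-703) is not a perfect square in Q since -703 is squarefree and ≠ 1. Hence x^2 + 2x + 704 is irreducible over Q and is the minimal polynomial of α.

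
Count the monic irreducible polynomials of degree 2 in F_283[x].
There are 39903 monic irreducible polynomials of degree 2 over F_283

Each element of F_{283^2} that lies in no proper subfield is a root of exactly one monic irreducible of degree 2 over F_283, and each such polynomial has 2 distinct roots in F_{283^2}. By Möbius inversion the count is N_283(2) = (1/2) Σ_{d|2} μ(2/d) · 283^d = (1/2)(μ(2)·283^1 + μ(1)·283^2) = 79806/2 = 39903.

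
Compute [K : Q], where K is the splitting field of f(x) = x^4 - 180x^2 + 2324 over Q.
[K : Q] = 4

Solving the quadratic in x^2: x^2 = (180 ± √(180^2 - 4·2324))/2 = (180 ± √23104)/2 = (180 ± 152)/2, giving x^2 = 166 or x^2 = 14. So f(x) = (x^2 - 166)(x^2 - 14) and the roots of f are ±√166, ±√14. Hence the splitting field is K = Q(√166, √14). Since 166 and 14 are distinct squarefree integers > 1, their product 2324 is not a perfect square, so √14 ∉ Q(√166). By the tower law [K:Q] = [Q(√166,√14):Q(√166)] · [Q(√166):Q] = 2 · 2 = 4.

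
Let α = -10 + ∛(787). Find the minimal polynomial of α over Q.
m_α(x) = x^3 + 30x^2 + 300x + 213

Set β = α + 10 = ∛(787), so β^3 = 787. Then (α + 10)^3 - 787 = 0, i.e. α is a root of g(x) = (x + 10)^3 - 787 = x^3 + 30x^2 + 300x + 213. Since g(x) = h(x + 10) where h(x) = x^3 - 787, and h is irreducible over Q (because 787 is not a perfect cube, so h has no rational root, and a monic cubic with no rational root is irreducible), g is also irreducible (irreducibility is preserved under the substitution x → x + 10). Hence m_α(x) = x^3 + 30x^2 + 300x + 213.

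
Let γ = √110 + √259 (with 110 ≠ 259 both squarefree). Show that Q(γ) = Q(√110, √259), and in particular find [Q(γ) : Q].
[Q(γ) : Q] = 4 (equivalently, Q(γ) = Q(√110, √259))

Obviously Q(γ) ⊆ Q(√110, √259), and [Q(√110, √259):Q] = 4 (since 110, 259 are distinct squarefree integers > 1 with 28490 not a perfect square). To show equality we compute the minimal polynomial of γ. From γ = √110 + √259: γ^2 = 110 + 2√(28490) + 259 = 369 + 2√(28490), so γ^2 - 369 = 2√(28490); squaring, (γ^2 - 369)^2 = 4·28490, i.e. γ^4 - 738γ^2 + 136161 - 113960 = 0, i.e. γ^4 - 738γ^2 + 22201 = 0. So γ is a root of x^4 - 738x^2 + 22201. This polynomial is irreducible over Q: it has no rational root (each ±√110 ± √259 is irrational), and any factorization into two quadratics over Q would force √(28490) ∈ Q (pairing opposite roots) or √110, √259 ∈ Q (other pairings), all impossible. Hence [Q(γ):Q] = 4 = [Q(√110, √259):Q], so Q(γ) = Q(√110, √259).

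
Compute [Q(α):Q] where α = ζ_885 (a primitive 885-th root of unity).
[Q(α):Q] = 464

The minimal polynomial of ζ_885 over Q is the 885-th cyclotomic polynomial Φ_885(x), which is irreducible over Q and has degree φ(885) = 464. Hence [Q(α):Q] = φ(885) = 464.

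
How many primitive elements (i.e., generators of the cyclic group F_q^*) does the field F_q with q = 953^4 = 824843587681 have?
There are φ(824843587680) = 174095400960 primitive elements

F_q^* is cyclic of order q - 1 = 824843587680. A cyclic group of order m has exactly φ(m) generators. Here m = 824843587680 = 2^5 · 3^2 · 5 · 7 · 17 · 53 · 90821, so the number of primitive elements is φ(824843587680) = 174095400960.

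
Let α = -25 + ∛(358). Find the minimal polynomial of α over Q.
m_α(x) = x^3 + 75x^2 + 1875x + 15267

Set β = α + 25 = ∛(358), so β^3 = 358. Then (α + 25)^3 - 358 = 0, i.e. α is a root of g(x) = (x + 25)^3 - 358 = x^3 + 75x^2 + 1875x + 15267. Since g(x) = h(x + 25) where h(x) = x^3 - 358, and h is irreducible over Q (because 358 is not a perfect cube, so h has no rational root, and a monic cubic with no rational root is irreducible), g is also irreducible (irreducibility is preserved under the substitution x → x + 25). Hence m_α(x) = x^3 + 75x^2 + 1875x + 15267.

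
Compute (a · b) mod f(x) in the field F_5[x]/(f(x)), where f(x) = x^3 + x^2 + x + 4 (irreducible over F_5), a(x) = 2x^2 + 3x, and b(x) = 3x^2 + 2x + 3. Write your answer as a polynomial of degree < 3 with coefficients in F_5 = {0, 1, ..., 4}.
a · b ≡ 4x^2 + 3x + 2 (mod f(x))

Multiply in F_5[x]: a(x)·b(x) = (2x^2 + 3x)·(3x^2 + 2x + 3) = x^4 + 3x^3 + 2x^2 + 4x. This has degree ≥ 3, so divide by f(x) over F_5: x^4 + 3x^3 + 2x^2 + 4x = (x + 2)·(x^3 + x^2 + x + 4) + (4x^2 + 3x + 2). Hence a·b ≡ 4x^2 + 3x + 2 (mod f). (F_5[x]/(f) is a field with 5^3 = 125 elements since f is irreducible of degree 3.)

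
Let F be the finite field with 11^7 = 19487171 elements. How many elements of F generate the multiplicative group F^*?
There are φ(19487170) = 7613424 primitive elements

F_q^* is cyclic of order q - 1 = 19487170. A cyclic group of order m has exactly φ(m) generators. Here m = 19487170 = 2 · 5 · 43 · 45319, so the number of primitive elements is φ(19487170) = 7613424.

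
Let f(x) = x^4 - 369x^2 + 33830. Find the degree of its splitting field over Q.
[K : Q] = 4

Solving the quadratic in x^2: x^2 = (369 ± √(369^2 - 4·33830))/2 = (369 ± √841)/2 = (369 ± 29)/2, giving x^2 = 170 or x^2 = 199. So f(x) = (x^2 - 170)(x^2 - 199) and the roots of f are ±√170, ±√199. Hence the splitting field is K = Q(√170, √199). Since 170 and 199 are distinct squarefree integers > 1, their product 33830 is not a perfect square, so √199 ∉ Q(√170). By the tower law [K:Q] = [Q(√170,√199):Q(√170)] · [Q(√170):Q] = 2 · 2 = 4.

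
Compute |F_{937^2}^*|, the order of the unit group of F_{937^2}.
|F_{937^2}^*| = 877968

F_{937^2} has 937^2 = 877969 elements; its multiplicative group consists of all nonzero elements, so |F_{937^2}^*| = 877969 - 1 = 877968. (It is cyclic since any finite subgroup of the multiplicative group of a field is cyclic.)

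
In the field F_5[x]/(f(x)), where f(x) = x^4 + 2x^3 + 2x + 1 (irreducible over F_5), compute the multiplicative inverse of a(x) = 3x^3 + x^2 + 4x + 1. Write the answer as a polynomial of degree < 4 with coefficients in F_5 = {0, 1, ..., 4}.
a(x)^(-1) ≡ x^2 + 2x + 2 (mod f(x))

Since f is irreducible over F_5, F_5[x]/(f) is a field and a(x) ≠ 0 has an inverse. Apply the extended Euclidean algorithm to f(x) and a(x) in F_5[x]: f(x) = (2x)·a(x) + (2x^2 + 1);  a(x) = (4x + 3)·(2x^2 + 1) + (3). The last nonzero remainder is the constant 3 = gcd(f, a) in F_5. Back-substituting through the division chain expresses 3 = s(x)·a(x) + t(x)·f(x) with s(x) ≡ 3x^2 + x + 1 (mod f), so (3x^2 + x + 1)·a(x) ≡ 3 (mod f). Multiplying by 3^(-1) ≡ 2 in F_5 gives a(x)^(-1) ≡ 2·(3x^2 + x + 1) ≡ x^2 + 2x + 2 (mod f). Check: (3x^3 + x^2 + 4x + 1)·(x^2 + 2x + 2) = 3x^5 + 2x^4 + 2x^3 + x^2 + 2 ≡ 1 (mod x^4 + 2x^3 + 2x + 1).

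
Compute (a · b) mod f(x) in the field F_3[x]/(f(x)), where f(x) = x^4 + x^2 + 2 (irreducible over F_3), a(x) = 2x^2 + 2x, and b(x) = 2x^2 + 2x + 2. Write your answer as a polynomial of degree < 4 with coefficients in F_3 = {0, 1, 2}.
a · b ≡ 2x^3 + x^2 + x + 1 (mod f(x))

Multiply in F_3[x]: a(x)·b(x) = (2x^2 + 2x)·(2x^2 + 2x + 2) = x^4 + 2x^3 + 2x^2 + x. This has degree ≥ 4, so divide by f(x) over F_3: x^4 + 2x^3 + 2x^2 + x = (1)·(x^4 + x^2 + 2) + (2x^3 + x^2 + x + 1). Hence a·b ≡ 2x^3 + x^2 + x + 1 (mod f). (F_3[x]/(f) is a field with 3^4 = 81 elements since f is irreducible of degree 4.)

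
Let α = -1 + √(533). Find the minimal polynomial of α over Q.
m_α(x) = x^2 + 2x - 532

From α + 1 = √(533), squaring gives (α + 1)^2 = 533, i.e. α^2 + 2α + 1 = 533, so α^2 + 2α - 532 = 0. The discriminant of x^2 + 2x - 532 is (2)^2 - 4·(-532) = 4 + 2128 = 2132, and 4·(533) is not a perfect square in Q since 533 is squarefree and ≠ 1. Hence x^2 + 2x - 532 is irreducible over Q and is the minimal polynomial of α.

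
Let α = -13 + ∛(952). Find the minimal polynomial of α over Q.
m_α(x) = x^3 + 39x^2 + 507x + 1245

Set β = α + 13 = ∛(952), so β^3 = 952. Then (α + 13)^3 - 952 = 0, i.e. α is a root of g(x) = (x + 13)^3 - 952 = x^3 + 39x^2 + 507x + 1245. Since g(x) = h(x + 13) where h(x) = x^3 - 952, and h is irreducible over Q (because 952 is not a perfect cube, so h has no rational root, and a monic cubic with no rational root is irreducible), g is also irreducible (irreducibility is preserved under the substitution x → x + 13). Hence m_α(x) = x^3 + 39x^2 + 507x + 1245.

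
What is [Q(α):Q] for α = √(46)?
[Q(α):Q] = 2

[Q(α):Q] equals the degree of the minimal polynomial of α. Here α^2 = 46 and x^2 - 46 is irreducible (d = 46 is squarefree, ≠ 1, hence not a square), so deg(m_α) = 2. Thus [Q(α):Q] = 2.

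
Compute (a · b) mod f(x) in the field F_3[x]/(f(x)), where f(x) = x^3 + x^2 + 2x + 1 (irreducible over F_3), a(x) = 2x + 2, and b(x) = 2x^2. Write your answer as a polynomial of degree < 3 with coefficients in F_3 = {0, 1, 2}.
a · b ≡ x + 2 (mod f(x))

Multiply in F_3[x]: a(x)·b(x) = (2x + 2)·(2x^2) = x^3 + x^2. This has degree ≥ 3, so divide by f(x) over F_3: x^3 + x^2 = (1)·(x^3 + x^2 + 2x + 1) + (x + 2). Hence a·b ≡ x + 2 (mod f). (F_3[x]/(f) is a field with 3^3 = 27 elements since f is irreducible of degree 3.)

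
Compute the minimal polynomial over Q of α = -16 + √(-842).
m_α(x) = x^2 + 32x + 1098

From α + 16 = √(-842), squaring gives (α + 16)^2 = -842, i.e. α^2 + 32α + 256 = -842, so α^2 + 32α + 1098 = 0. The discriminant of x^2 + 32x + 1098 is (32)^2 - 4·(1098) = 1024 - 4392 = -3368, and 4·(-842) is not a perfect square in Q since -842 is squarefree and ≠ 1. Hence x^2 + 32x + 1098 is irreducible over Q and is the minimal polynomial of α.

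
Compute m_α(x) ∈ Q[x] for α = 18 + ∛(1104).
m_α(x) = x^3 - 54x^2 + 972x - 6936

Set β = α - 18 = ∛(1104), so β^3 = 1104. Then (α - 18)^3 - 1104 = 0, i.e. α is a root of g(x) = (x - 18)^3 - 1104 = x^3 - 54x^2 + 972x - 6936. Since g(x) = h(x - 18) where h(x) = x^3 - 1104, and h is irreducible over Q (because 1104 is not a perfect cube, so h has no rational root, and a monic cubic with no rational root is irreducible), g is also irreducible (irreducibility is preserved under the substitution x → x - 18). Hence m_α(x) = x^3 - 54x^2 + 972x - 6936.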